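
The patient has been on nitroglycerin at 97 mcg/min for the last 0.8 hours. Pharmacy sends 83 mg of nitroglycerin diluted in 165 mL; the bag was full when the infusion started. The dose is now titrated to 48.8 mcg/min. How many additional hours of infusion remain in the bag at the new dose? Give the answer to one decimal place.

26.8 hours

Initial rate:
97 mcg/min × 60 min/hr = 5820 mcg/hr
Concentration = 83 mg ÷ 165 mL = 0.5030303 mg/mL = 503.0303 mcg/mL
Rate = 5820 mcg/hr ÷ 503.0303 mcg/mL = 11.56988 mL/hr
Volume infused so far = 11.56988 mL/hr × 0.8 hr = 9.255904 mL
Volume remaining = 165 − 9.255904 = 155.7441 mL
New rate:
48.8 mcg/min × 60 min/hr = 2928 mcg/hr
Rate = 2928 mcg/hr ÷ 503.0303 mcg/mL = 5.820723 mL/hr
Time remaining = 155.7441 mL ÷ 5.820723 mL/hr = 26.75683 hr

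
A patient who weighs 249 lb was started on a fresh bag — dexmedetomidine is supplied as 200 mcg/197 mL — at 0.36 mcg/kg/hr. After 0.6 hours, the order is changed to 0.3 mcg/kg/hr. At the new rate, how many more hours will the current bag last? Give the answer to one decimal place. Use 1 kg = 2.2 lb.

Initial rate:
Weight = 249 lb ÷ 2.2 lb/kg = 113.1818 kg
Dose = 0.36 mcg/kg/hr × 113.1818 kg = 40.74545 mcg/hr
Concentration = 200 mcg ÷ 197 mL = 1.015228 mcg/mL
Rate = 40.74545 mcg/hr ÷ 1.015228 mcg/mL = 40.13427 mL/hr
Volume infused so far = 40.13427 mL/hr × 0.6 hr = 24.08056 mL
Volume remaining = 197 − 24.08056 = 172.9194 mL
New rate:
Dose = 0.3 mcg/kg/hr × 113.1818 kg = 33.95455 mcg/hr
Rate = 33.95455 mcg/hr ÷ 1.015228 mcg/mL = 33.44523 mL/hr
Time remaining = 172.9194 mL ÷ 33.44523 mL/hr = 5.170228 hr

5.2 hours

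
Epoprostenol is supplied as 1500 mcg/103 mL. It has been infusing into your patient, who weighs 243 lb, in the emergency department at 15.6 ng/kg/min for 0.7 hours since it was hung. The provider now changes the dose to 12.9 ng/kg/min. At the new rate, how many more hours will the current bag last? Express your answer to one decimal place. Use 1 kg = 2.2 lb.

Initial rate:
Weight = 243 lb ÷ 2.2 lb/kg = 110.4545 kg
Dose = 15.6 ng/kg/min × 110.4545 kg = 1723.091 ng/min
1723.091 ng/min × 60 min/hr = 103385.5 ng/hr
Concentration = 1500 mcg ÷ 103 mL = 14.56311 mcg/mL = 14563.11 ng/mL
Rate = 103385.5 ng/hr ÷ 14563.11 ng/mL = 7.099135 mL/hr
Volume infused so far = 7.099135 mL/hr × 0.7 hr = 4.969394 mL
Volume remaining = 103 − 4.969394 = 98.03061 mL
New rate:
Dose = 12.9 ng/kg/min × 110.4545 kg = 1424.864 ng/min
1424.864 ng/min × 60 min/hr = 85491.82 ng/hr
Rate = 85491.82 ng/hr ÷ 14563.11 ng/mL = 5.870438 mL/hr
Time remaining = 98.03061 mL ÷ 5.870438 mL/hr = 16.69903 hr

16.7 hours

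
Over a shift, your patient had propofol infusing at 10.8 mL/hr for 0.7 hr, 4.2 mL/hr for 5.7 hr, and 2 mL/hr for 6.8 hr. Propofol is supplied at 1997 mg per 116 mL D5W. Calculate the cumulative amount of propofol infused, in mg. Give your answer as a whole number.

Concentration = 1997 mg ÷ 116 mL = 17.21552 mg/mL
Stage 1: 10.8 mL/hr × 0.7 hr = 7.56 mL → 7.56 mL × 17.21552 mg/mL = 130.1493 mg
Stage 2: 4.2 mL/hr × 5.7 hr = 23.94 mL → 23.94 mL × 17.21552 mg/mL = 412.1395 mg
Stage 3: 2 mL/hr × 6.8 hr = 13.6 mL → 13.6 mL × 17.21552 mg/mL = 234.131 mg
Total = 130.1493 + 412.1395 + 234.131 = 776.4198 mg

776 mg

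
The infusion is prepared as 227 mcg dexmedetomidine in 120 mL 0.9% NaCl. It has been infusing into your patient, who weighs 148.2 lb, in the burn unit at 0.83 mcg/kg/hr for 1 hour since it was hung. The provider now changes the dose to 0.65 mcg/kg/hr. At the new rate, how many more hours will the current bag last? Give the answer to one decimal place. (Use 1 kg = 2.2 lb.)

3.9 hours

Initial rate:
Weight = 148.2 lb ÷ 2.2 lb/kg = 67.36364 kg
Dose = 0.83 mcg/kg/hr × 67.36364 kg = 55.91182 mcg/hr
Concentration = 227 mcg ÷ 120 mL = 1.891667 mcg/mL
Rate = 55.91182 mcg/hr ÷ 1.891667 mcg/mL = 29.55691 mL/hr
Volume infused so far = 29.55691 mL/hr × 1 hr = 29.55691 mL
Volume remaining = 120 − 29.55691 = 90.44309 mL
New rate:
Dose = 0.65 mcg/kg/hr × 67.36364 kg = 43.78636 mcg/hr
Rate = 43.78636 mcg/hr ÷ 1.891667 mcg/mL = 23.14698 mL/hr
Time remaining = 90.44309 mL ÷ 23.14698 mL/hr = 3.907339 hr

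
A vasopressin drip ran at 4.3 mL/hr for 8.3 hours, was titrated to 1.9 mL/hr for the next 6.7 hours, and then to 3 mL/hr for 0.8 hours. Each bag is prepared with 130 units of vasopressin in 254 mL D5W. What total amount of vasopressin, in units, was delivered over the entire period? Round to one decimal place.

Concentration = 130 units ÷ 254 mL = 0.511811 units/mL
Stage 1: 4.3 mL/hr × 8.3 hr = 35.69 mL → 35.69 mL × 0.511811 units/mL = 18.26654 units
Stage 2: 1.9 mL/hr × 6.7 hr = 12.73 mL → 12.73 mL × 0.511811 units/mL = 6.515354 units
Stage 3: 3 mL/hr × 0.8 hr = 2.4 mL → 2.4 mL × 0.511811 units/mL = 1.228346 units
Total = 18.26654 + 6.515354 + 1.228346 = 26.01024 units

26.0 units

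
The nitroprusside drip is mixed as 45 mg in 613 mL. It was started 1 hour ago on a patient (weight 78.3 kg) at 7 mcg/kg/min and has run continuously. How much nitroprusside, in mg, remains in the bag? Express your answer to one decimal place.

12.1 mg

Dose = 7 mcg/kg/min × 78.3 kg = 548.1 mcg/min
548.1 mcg/min × 60 min/hr = 32886 mcg/hr
Concentration = 45 mg ÷ 613 mL = 0.07340946 mg/mL = 73.40946 mcg/mL
Rate = 32886 mcg/hr ÷ 73.40946 mcg/mL = 447.9804 mL/hr
Volume infused = 447.9804 mL/hr × 1 hr = 447.9804 mL
Volume remaining = 613 − 447.9804 = 165.0196 mL
Drug remaining = 165.0196 mL × 73.40946 mcg/mL = 12114 mcg = 12.114 mg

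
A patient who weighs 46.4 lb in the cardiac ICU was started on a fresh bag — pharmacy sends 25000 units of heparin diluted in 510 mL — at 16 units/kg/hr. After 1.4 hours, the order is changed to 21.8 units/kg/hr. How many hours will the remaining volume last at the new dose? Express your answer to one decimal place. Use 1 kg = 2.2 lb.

53.3 hours

Initial rate:
Weight = 46.4 lb ÷ 2.2 lb/kg = 21.09091 kg
Dose = 16 units/kg/hr × 21.09091 kg = 337.4545 units/hr
Concentration = 25000 units ÷ 510 mL = 49.01961 units/mL
Rate = 337.4545 units/hr ÷ 49.01961 units/mL = 6.884073 mL/hr
Volume infused so far = 6.884073 mL/hr × 1.4 hr = 9.637702 mL
Volume remaining = 510 − 9.637702 = 500.3623 mL
New rate:
Dose = 21.8 units/kg/hr × 21.09091 kg = 459.7818 units/hr
Rate = 459.7818 units/hr ÷ 49.01961 units/mL = 9.379549 mL/hr
Time remaining = 500.3623 mL ÷ 9.379549 mL/hr = 53.34609 hr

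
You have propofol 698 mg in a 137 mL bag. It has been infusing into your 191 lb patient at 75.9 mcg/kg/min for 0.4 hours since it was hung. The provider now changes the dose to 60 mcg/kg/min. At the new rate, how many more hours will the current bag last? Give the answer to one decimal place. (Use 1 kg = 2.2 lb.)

1.7 hours

Initial rate:
Weight = 191 lb ÷ 2.2 lb/kg = 86.81818 kg
Dose = 75.9 mcg/kg/min × 86.81818 kg = 6589.5 mcg/min
6589.5 mcg/min × 60 min/hr = 395370 mcg/hr
Concentration = 698 mg ÷ 137 mL = 5.094891 mg/mL = 5094.891 mcg/mL
Rate = 395370 mcg/hr ÷ 5094.891 mcg/mL = 77.60128 mL/hr
Volume infused so far = 77.60128 mL/hr × 0.4 hr = 31.04051 mL
Volume remaining = 137 − 31.04051 = 105.9595 mL
New rate:
Dose = 60 mcg/kg/min × 86.81818 kg = 5209.091 mcg/min
5209.091 mcg/min × 60 min/hr = 312545.5 mcg/hr
Rate = 312545.5 mcg/hr ÷ 5094.891 mcg/mL = 61.34488 mL/hr
Time remaining = 105.9595 mL ÷ 61.34488 mL/hr = 1.727275 hr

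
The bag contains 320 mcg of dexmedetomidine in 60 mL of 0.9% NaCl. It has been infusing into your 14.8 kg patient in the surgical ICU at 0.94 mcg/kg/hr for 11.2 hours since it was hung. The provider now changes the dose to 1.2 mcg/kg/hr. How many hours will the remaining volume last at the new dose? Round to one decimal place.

Initial rate:
Dose = 0.94 mcg/kg/hr × 14.8 kg = 13.912 mcg/hr
Concentration = 320 mcg ÷ 60 mL = 5.333333 mcg/mL
Rate = 13.912 mcg/hr ÷ 5.333333 mcg/mL = 2.6085 mL/hr
Volume infused so far = 2.6085 mL/hr × 11.2 hr = 29.2152 mL
Volume remaining = 60 − 29.2152 = 30.7848 mL
New rate:
Dose = 1.2 mcg/kg/hr × 14.8 kg = 17.76 mcg/hr
Rate = 17.76 mcg/hr ÷ 5.333333 mcg/mL = 3.33 mL/hr
Time remaining = 30.7848 mL ÷ 3.33 mL/hr = 9.244685 hr

9.2 hours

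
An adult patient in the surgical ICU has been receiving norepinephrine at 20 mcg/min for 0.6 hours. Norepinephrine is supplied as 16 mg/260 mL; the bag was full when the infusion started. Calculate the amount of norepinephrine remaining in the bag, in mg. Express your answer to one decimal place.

15.3 mg

20 mcg/min × 60 min/hr = 1200 mcg/hr
Concentration = 16 mg ÷ 260 mL = 0.06153846 mg/mL = 61.53846 mcg/mL
Rate = 1200 mcg/hr ÷ 61.53846 mcg/mL = 19.5 mL/hr
Volume infused = 19.5 mL/hr × 0.6 hr = 11.7 mL
Volume remaining = 260 − 11.7 = 248.3 mL
Drug remaining = 248.3 mL × 61.53846 mcg/mL = 15280 mcg = 15.28 mg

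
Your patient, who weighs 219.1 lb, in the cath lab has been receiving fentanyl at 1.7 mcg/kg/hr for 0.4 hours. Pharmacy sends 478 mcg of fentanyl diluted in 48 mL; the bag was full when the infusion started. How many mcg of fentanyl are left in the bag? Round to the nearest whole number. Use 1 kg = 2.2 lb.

410 mcg

Weight = 219.1 lb ÷ 2.2 lb/kg = 99.59091 kg
Dose = 1.7 mcg/kg/hr × 99.59091 kg = 169.3045 mcg/hr
Concentration = 478 mcg ÷ 48 mL = 9.958333 mcg/mL
Rate = 169.3045 mcg/hr ÷ 9.958333 mcg/mL = 17.00129 mL/hr
Volume infused = 17.00129 mL/hr × 0.4 hr = 6.800517 mL
Volume remaining = 48 − 6.800517 = 41.19948 mL
Drug remaining = 41.19948 mL × 9.958333 mcg/mL = 410.2782 mcg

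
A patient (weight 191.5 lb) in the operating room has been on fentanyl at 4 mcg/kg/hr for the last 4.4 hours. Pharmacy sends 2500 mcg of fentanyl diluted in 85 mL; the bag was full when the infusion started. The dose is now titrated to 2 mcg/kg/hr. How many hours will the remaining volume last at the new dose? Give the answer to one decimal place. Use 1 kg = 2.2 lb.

5.6 hours

Initial rate:
Weight = 191.5 lb ÷ 2.2 lb/kg = 87.04545 kg
Dose = 4 mcg/kg/hr × 87.04545 kg = 348.1818 mcg/hr
Concentration = 2500 mcg ÷ 85 mL = 29.41176 mcg/mL
Rate = 348.1818 mcg/hr ÷ 29.41176 mcg/mL = 11.83818 mL/hr
Volume infused so far = 11.83818 mL/hr × 4.4 hr = 52.088 mL
Volume remaining = 85 − 52.088 = 32.912 mL
New rate:
Dose = 2 mcg/kg/hr × 87.04545 kg = 174.0909 mcg/hr
Rate = 174.0909 mcg/hr ÷ 29.41176 mcg/mL = 5.919091 mL/hr
Time remaining = 32.912 mL ÷ 5.919091 mL/hr = 5.560313 hr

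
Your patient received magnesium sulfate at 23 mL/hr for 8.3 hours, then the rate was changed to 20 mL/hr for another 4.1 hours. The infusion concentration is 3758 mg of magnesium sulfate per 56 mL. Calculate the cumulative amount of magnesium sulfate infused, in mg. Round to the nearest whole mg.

18314 mg

Concentration = 3758 mg ÷ 56 mL = 67.10714 mg/mL
Stage 1: 23 mL/hr × 8.3 hr = 190.9 mL → 190.9 mL × 67.10714 mg/mL = 12810.75 mg
Stage 2: 20 mL/hr × 4.1 hr = 82 mL → 82 mL × 67.10714 mg/mL = 5502.786 mg
Total = 12810.75 + 5502.786 = 18313.54 mg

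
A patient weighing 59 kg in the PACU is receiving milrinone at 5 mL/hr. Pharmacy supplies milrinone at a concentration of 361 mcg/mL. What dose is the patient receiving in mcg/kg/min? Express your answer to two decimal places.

Drug rate = 5 mL/hr × 361 mcg/mL = 1805 mcg/hr
1805 mcg/hr ÷ 60 min/hr = 30.08333 mcg/min
30.08333 mcg/min ÷ 59 kg = 0.509887 mcg/kg/min

0.51 mcg/kg/min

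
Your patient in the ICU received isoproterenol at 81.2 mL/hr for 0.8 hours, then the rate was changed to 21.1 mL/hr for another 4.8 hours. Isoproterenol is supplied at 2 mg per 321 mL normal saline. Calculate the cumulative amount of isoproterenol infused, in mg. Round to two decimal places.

Concentration = 2 mg ÷ 321 mL = 0.00623053 mg/mL
Stage 1: 81.2 mL/hr × 0.8 hr = 64.96 mL → 64.96 mL × 0.00623053 mg/mL = 0.4047352 mg
Stage 2: 21.1 mL/hr × 4.8 hr = 101.28 mL → 101.28 mL × 0.00623053 mg/mL = 0.631028 mg
Total = 0.4047352 + 0.631028 = 1.035763 mg

1.04 mg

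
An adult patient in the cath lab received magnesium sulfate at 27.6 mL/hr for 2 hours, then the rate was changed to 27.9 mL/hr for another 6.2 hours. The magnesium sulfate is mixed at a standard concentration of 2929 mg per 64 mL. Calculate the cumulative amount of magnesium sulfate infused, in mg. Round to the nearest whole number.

Concentration = 2929 mg ÷ 64 mL = 45.76562 mg/mL
Stage 1: 27.6 mL/hr × 2 hr = 55.2 mL → 55.2 mL × 45.76562 mg/mL = 2526.263 mg
Stage 2: 27.9 mL/hr × 6.2 hr = 172.98 mL → 172.98 mL × 45.76562 mg/mL = 7916.538 mg
Total = 2526.263 + 7916.538 = 10442.8 mg

10443 mg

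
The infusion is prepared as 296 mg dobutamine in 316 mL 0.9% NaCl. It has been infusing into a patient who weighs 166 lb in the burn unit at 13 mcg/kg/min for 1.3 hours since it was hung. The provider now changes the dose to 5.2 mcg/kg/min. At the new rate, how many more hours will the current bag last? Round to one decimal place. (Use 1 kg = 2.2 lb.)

9.3 hours

Initial rate:
Weight = 166 lb ÷ 2.2 lb/kg = 75.45455 kg
Dose = 13 mcg/kg/min × 75.45455 kg = 980.9091 mcg/min
980.9091 mcg/min × 60 min/hr = 58854.55 mcg/hr
Concentration = 296 mg ÷ 316 mL = 0.9367089 mg/mL = 936.7089 mcg/mL
Rate = 58854.55 mcg/hr ÷ 936.7089 mcg/mL = 62.8312 mL/hr
Volume infused so far = 62.8312 mL/hr × 1.3 hr = 81.68057 mL
Volume remaining = 316 − 81.68057 = 234.3194 mL
New rate:
Dose = 5.2 mcg/kg/min × 75.45455 kg = 392.3636 mcg/min
392.3636 mcg/min × 60 min/hr = 23541.82 mcg/hr
Rate = 23541.82 mcg/hr ÷ 936.7089 mcg/mL = 25.13248 mL/hr
Time remaining = 234.3194 mL ÷ 25.13248 mL/hr = 9.32337 hr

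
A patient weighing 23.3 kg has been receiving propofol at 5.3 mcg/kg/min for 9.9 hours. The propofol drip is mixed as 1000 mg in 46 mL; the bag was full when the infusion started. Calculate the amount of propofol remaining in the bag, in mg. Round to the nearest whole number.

Dose = 5.3 mcg/kg/min × 23.3 kg = 123.49 mcg/min
123.49 mcg/min × 60 min/hr = 7409.4 mcg/hr
Concentration = 1000 mg ÷ 46 mL = 21.73913 mg/mL = 21739.13 mcg/mL
Rate = 7409.4 mcg/hr ÷ 21739.13 mcg/mL = 0.3408324 mL/hr
Volume infused = 0.3408324 mL/hr × 9.9 hr = 3.374241 mL
Volume remaining = 46 − 3.374241 = 42.62576 mL
Drug remaining = 42.62576 mL × 21739.13 mcg/mL = 926646.9 mcg = 926.6469 mg

927 mg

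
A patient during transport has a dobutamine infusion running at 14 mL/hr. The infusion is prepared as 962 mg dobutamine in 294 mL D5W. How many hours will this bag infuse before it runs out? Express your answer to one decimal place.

21.0 hours

Duration = 294 mL ÷ 14 mL/hr = 21 hr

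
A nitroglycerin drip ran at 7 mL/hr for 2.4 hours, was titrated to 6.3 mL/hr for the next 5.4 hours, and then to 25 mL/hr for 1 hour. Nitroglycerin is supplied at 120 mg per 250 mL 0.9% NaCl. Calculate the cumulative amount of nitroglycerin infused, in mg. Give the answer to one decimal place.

Concentration = 120 mg ÷ 250 mL = 0.48 mg/mL
Stage 1: 7 mL/hr × 2.4 hr = 16.8 mL → 16.8 mL × 0.48 mg/mL = 8.064 mg
Stage 2: 6.3 mL/hr × 5.4 hr = 34.02 mL → 34.02 mL × 0.48 mg/mL = 16.3296 mg
Stage 3: 25 mL/hr × 1 hr = 25 mL → 25 mL × 0.48 mg/mL = 12 mg
Total = 8.064 + 16.3296 + 12 = 36.3936 mg

36.4 mg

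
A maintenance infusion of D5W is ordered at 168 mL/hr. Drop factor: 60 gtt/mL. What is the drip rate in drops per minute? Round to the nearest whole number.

168 gtt/min

168 mL/hr ÷ 60 min/hr = 2.8 mL/min
2.8 mL/min × 60 gtt/mL = 168 gtt/min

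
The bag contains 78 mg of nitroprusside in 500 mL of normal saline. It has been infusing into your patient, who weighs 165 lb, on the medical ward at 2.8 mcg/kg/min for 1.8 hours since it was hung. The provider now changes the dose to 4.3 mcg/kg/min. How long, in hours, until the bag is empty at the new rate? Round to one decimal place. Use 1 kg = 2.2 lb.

Initial rate:
Weight = 165 lb ÷ 2.2 lb/kg = 75 kg
Dose = 2.8 mcg/kg/min × 75 kg = 210 mcg/min
210 mcg/min × 60 min/hr = 12600 mcg/hr
Concentration = 78 mg ÷ 500 mL = 0.156 mg/mL = 156 mcg/mL
Rate = 12600 mcg/hr ÷ 156 mcg/mL = 80.76923 mL/hr
Volume infused so far = 80.76923 mL/hr × 1.8 hr = 145.3846 mL
Volume remaining = 500 − 145.3846 = 354.6154 mL
New rate:
Dose = 4.3 mcg/kg/min × 75 kg = 322.5 mcg/min
322.5 mcg/min × 60 min/hr = 19350 mcg/hr
Rate = 19350 mcg/hr ÷ 156 mcg/mL = 124.0385 mL/hr
Time remaining = 354.6154 mL ÷ 124.0385 mL/hr = 2.858915 hr

2.9 hours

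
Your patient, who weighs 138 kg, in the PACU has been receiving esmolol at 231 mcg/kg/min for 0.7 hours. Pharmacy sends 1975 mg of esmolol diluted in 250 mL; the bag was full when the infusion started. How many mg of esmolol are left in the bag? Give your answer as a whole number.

636 mg

Dose = 231 mcg/kg/min × 138 kg = 31878 mcg/min
31878 mcg/min × 60 min/hr = 1912680 mcg/hr
Concentration = 1975 mg ÷ 250 mL = 7.9 mg/mL = 7900 mcg/mL
Rate = 1912680 mcg/hr ÷ 7900 mcg/mL = 242.1114 mL/hr
Volume infused = 242.1114 mL/hr × 0.7 hr = 169.478 mL
Volume remaining = 250 − 169.478 = 80.52203 mL
Drug remaining = 80.52203 mL × 7900 mcg/mL = 636124 mcg = 636.124 mg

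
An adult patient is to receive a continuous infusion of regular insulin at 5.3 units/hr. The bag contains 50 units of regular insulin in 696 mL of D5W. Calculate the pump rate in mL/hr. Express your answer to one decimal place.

73.8 mL/hr

Concentration = 50 units ÷ 696 mL = 0.07183908 units/mL
Rate = 5.3 units/hr ÷ 0.07183908 units/mL = 73.776 mL/hr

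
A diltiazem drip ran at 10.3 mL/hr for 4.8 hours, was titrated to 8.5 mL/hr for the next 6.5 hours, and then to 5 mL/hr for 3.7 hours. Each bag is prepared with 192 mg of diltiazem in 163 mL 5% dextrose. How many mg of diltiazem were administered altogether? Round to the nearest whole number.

145 mg

Concentration = 192 mg ÷ 163 mL = 1.177914 mg/mL
Stage 1: 10.3 mL/hr × 4.8 hr = 49.44 mL → 49.44 mL × 1.177914 mg/mL = 58.23607 mg
Stage 2: 8.5 mL/hr × 6.5 hr = 55.25 mL → 55.25 mL × 1.177914 mg/mL = 65.07975 mg
Stage 3: 5 mL/hr × 3.7 hr = 18.5 mL → 18.5 mL × 1.177914 mg/mL = 21.79141 mg
Total = 58.23607 + 65.07975 + 21.79141 = 145.1072 mg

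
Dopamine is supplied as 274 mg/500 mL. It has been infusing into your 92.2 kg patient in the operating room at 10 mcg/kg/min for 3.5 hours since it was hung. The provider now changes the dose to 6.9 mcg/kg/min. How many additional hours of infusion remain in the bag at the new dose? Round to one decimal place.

2.1 hours

Initial rate:
Dose = 10 mcg/kg/min × 92.2 kg = 922 mcg/min
922 mcg/min × 60 min/hr = 55320 mcg/hr
Concentration = 274 mg ÷ 500 mL = 0.548 mg/mL = 548 mcg/mL
Rate = 55320 mcg/hr ÷ 548 mcg/mL = 100.9489 mL/hr
Volume infused so far = 100.9489 mL/hr × 3.5 hr = 353.3212 mL
Volume remaining = 500 − 353.3212 = 146.6788 mL
New rate:
Dose = 6.9 mcg/kg/min × 92.2 kg = 636.18 mcg/min
636.18 mcg/min × 60 min/hr = 38170.8 mcg/hr
Rate = 38170.8 mcg/hr ÷ 548 mcg/mL = 69.65474 mL/hr
Time remaining = 146.6788 mL ÷ 69.65474 mL/hr = 2.105798 hr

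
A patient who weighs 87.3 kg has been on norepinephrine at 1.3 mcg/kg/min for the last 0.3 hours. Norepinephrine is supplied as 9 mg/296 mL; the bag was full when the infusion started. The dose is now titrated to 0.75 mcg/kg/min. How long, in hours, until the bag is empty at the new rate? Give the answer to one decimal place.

Initial rate:
Dose = 1.3 mcg/kg/min × 87.3 kg = 113.49 mcg/min
113.49 mcg/min × 60 min/hr = 6809.4 mcg/hr
Concentration = 9 mg ÷ 296 mL = 0.03040541 mg/mL = 30.40541 mcg/mL
Rate = 6809.4 mcg/hr ÷ 30.40541 mcg/mL = 223.9536 mL/hr
Volume infused so far = 223.9536 mL/hr × 0.3 hr = 67.18608 mL
Volume remaining = 296 − 67.18608 = 228.8139 mL
New rate:
Dose = 0.75 mcg/kg/min × 87.3 kg = 65.475 mcg/min
65.475 mcg/min × 60 min/hr = 3928.5 mcg/hr
Rate = 3928.5 mcg/hr ÷ 30.40541 mcg/mL = 129.204 mL/hr
Time remaining = 228.8139 mL ÷ 129.204 mL/hr = 1.770951 hr

1.8 hours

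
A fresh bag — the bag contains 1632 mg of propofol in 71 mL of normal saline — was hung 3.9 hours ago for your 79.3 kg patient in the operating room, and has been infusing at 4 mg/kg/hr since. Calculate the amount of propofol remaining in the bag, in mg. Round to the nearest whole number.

Dose = 4 mg/kg/hr × 79.3 kg = 317.2 mg/hr
Concentration = 1632 mg ÷ 71 mL = 22.98592 mg/mL
Rate = 317.2 mg/hr ÷ 22.98592 mg/mL = 13.79975 mL/hr
Volume infused = 13.79975 mL/hr × 3.9 hr = 53.81904 mL
Volume remaining = 71 − 53.81904 = 17.18096 mL
Drug remaining = 17.18096 mL × 22.98592 mg/mL = 394.92 mg

395 mg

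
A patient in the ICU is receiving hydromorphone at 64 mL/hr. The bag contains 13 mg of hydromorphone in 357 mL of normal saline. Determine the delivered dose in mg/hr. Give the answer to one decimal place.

Concentration = 13 mg ÷ 357 mL = 0.03641457 mg/mL
Drug rate = 64 mL/hr × 0.03641457 mg/mL = 2.330532 mg/hr

2.3 mg/hr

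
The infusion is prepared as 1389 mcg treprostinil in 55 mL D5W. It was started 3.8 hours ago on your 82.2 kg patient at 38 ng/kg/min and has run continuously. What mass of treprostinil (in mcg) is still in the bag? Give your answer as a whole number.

677 mcg

Dose = 38 ng/kg/min × 82.2 kg = 3123.6 ng/min
3123.6 ng/min × 60 min/hr = 187416 ng/hr
Concentration = 1389 mcg ÷ 55 mL = 25.25455 mcg/mL = 25254.55 ng/mL
Rate = 187416 ng/hr ÷ 25254.55 ng/mL = 7.42108 mL/hr
Volume infused = 7.42108 mL/hr × 3.8 hr = 28.2001 mL
Volume remaining = 55 − 28.2001 = 26.7999 mL
Drug remaining = 26.7999 mL × 25254.55 ng/mL = 676819.2 ng = 676.8192 mcg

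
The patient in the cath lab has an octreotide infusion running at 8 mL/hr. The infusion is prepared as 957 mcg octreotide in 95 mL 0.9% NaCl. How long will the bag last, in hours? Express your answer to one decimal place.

Duration = 95 mL ÷ 8 mL/hr = 11.875 hr

11.9 hours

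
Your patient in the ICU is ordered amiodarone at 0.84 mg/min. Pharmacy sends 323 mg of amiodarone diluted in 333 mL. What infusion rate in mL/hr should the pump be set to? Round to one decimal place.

0.84 mg/min × 60 min/hr = 50.4 mg/hr
Concentration = 323 mg ÷ 333 mL = 0.96997 mg/mL
Rate = 50.4 mg/hr ÷ 0.96997 mg/mL = 51.96037 mL/hr

52.0 mL/hr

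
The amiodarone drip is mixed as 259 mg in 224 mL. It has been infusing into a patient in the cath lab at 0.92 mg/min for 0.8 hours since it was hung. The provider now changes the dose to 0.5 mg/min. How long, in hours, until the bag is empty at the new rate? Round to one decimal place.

Initial rate:
0.92 mg/min × 60 min/hr = 55.2 mg/hr
Concentration = 259 mg ÷ 224 mL = 1.15625 mg/mL
Rate = 55.2 mg/hr ÷ 1.15625 mg/mL = 47.74054 mL/hr
Volume infused so far = 47.74054 mL/hr × 0.8 hr = 38.19243 mL
Volume remaining = 224 − 38.19243 = 185.8076 mL
New rate:
0.5 mg/min × 60 min/hr = 30 mg/hr
Rate = 30 mg/hr ÷ 1.15625 mg/mL = 25.94595 mL/hr
Time remaining = 185.8076 mL ÷ 25.94595 mL/hr = 7.161333 hr

7.2 hours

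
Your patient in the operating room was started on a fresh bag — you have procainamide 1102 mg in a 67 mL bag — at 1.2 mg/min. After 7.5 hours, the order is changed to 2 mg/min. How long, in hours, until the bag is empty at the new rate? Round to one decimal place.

4.7 hours

Initial rate:
1.2 mg/min × 60 min/hr = 72 mg/hr
Concentration = 1102 mg ÷ 67 mL = 16.44776 mg/mL
Rate = 72 mg/hr ÷ 16.44776 mg/mL = 4.377495 mL/hr
Volume infused so far = 4.377495 mL/hr × 7.5 hr = 32.83122 mL
Volume remaining = 67 − 32.83122 = 34.16878 mL
New rate:
2 mg/min × 60 min/hr = 120 mg/hr
Rate = 120 mg/hr ÷ 16.44776 mg/mL = 7.295826 mL/hr
Time remaining = 34.16878 mL ÷ 7.295826 mL/hr = 4.683333 hr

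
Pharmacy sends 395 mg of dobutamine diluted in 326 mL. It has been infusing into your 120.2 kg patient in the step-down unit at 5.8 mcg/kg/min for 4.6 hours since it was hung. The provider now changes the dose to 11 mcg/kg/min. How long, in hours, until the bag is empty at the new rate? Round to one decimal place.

2.6 hours

Initial rate:
Dose = 5.8 mcg/kg/min × 120.2 kg = 697.16 mcg/min
697.16 mcg/min × 60 min/hr = 41829.6 mcg/hr
Concentration = 395 mg ÷ 326 mL = 1.211656 mg/mL = 1211.656 mcg/mL
Rate = 41829.6 mcg/hr ÷ 1211.656 mcg/mL = 34.52266 mL/hr
Volume infused so far = 34.52266 mL/hr × 4.6 hr = 158.8042 mL
Volume remaining = 326 − 158.8042 = 167.1958 mL
New rate:
Dose = 11 mcg/kg/min × 120.2 kg = 1322.2 mcg/min
1322.2 mcg/min × 60 min/hr = 79332 mcg/hr
Rate = 79332 mcg/hr ÷ 1211.656 mcg/mL = 65.47401 mL/hr
Time remaining = 167.1958 mL ÷ 65.47401 mL/hr = 2.553621 hr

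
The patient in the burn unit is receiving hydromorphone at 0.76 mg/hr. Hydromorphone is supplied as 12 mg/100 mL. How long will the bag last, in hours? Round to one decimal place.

15.8 hours

Concentration = 12 mg ÷ 100 mL = 0.12 mg/mL
Rate = 0.76 mg/hr ÷ 0.12 mg/mL = 6.333333 mL/hr
Duration = 100 mL ÷ 6.333333 mL/hr = 15.78947 hr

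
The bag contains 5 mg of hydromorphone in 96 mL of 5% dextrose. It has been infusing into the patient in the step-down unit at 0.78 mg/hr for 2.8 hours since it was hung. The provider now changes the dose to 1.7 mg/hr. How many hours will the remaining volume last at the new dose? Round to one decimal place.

1.7 hours

Initial rate:
Concentration = 5 mg ÷ 96 mL = 0.05208333 mg/mL
Rate = 0.78 mg/hr ÷ 0.05208333 mg/mL = 14.976 mL/hr
Volume infused so far = 14.976 mL/hr × 2.8 hr = 41.9328 mL
Volume remaining = 96 − 41.9328 = 54.0672 mL
New rate:
Rate = 1.7 mg/hr ÷ 0.05208333 mg/mL = 32.64 mL/hr
Time remaining = 54.0672 mL ÷ 32.64 mL/hr = 1.656471 hr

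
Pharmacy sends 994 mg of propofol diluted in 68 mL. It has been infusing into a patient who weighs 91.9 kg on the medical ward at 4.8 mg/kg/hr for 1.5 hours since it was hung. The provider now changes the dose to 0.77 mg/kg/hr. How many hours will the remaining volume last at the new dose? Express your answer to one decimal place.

Initial rate:
Dose = 4.8 mg/kg/hr × 91.9 kg = 441.12 mg/hr
Concentration = 994 mg ÷ 68 mL = 14.61765 mg/mL
Rate = 441.12 mg/hr ÷ 14.61765 mg/mL = 30.17722 mL/hr
Volume infused so far = 30.17722 mL/hr × 1.5 hr = 45.26584 mL
Volume remaining = 68 − 45.26584 = 22.73416 mL
New rate:
Dose = 0.77 mg/kg/hr × 91.9 kg = 70.763 mg/hr
Rate = 70.763 mg/hr ÷ 14.61765 mg/mL = 4.84093 mL/hr
Time remaining = 22.73416 mL ÷ 4.84093 mL/hr = 4.69624 hr

4.7 hours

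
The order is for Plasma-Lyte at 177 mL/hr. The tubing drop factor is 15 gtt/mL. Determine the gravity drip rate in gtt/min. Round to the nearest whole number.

44 gtt/min

177 mL/hr ÷ 60 min/hr = 2.95 mL/min
2.95 mL/min × 15 gtt/mL = 44.25 gtt/min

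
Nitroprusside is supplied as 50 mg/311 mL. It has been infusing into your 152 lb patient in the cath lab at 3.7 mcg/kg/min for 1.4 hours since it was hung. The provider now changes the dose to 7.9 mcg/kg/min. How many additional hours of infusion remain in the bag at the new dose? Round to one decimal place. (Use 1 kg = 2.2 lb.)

0.9 hours

Initial rate:
Weight = 152 lb ÷ 2.2 lb/kg = 69.09091 kg
Dose = 3.7 mcg/kg/min × 69.09091 kg = 255.6364 mcg/min
255.6364 mcg/min × 60 min/hr = 15338.18 mcg/hr
Concentration = 50 mg ÷ 311 mL = 0.1607717 mg/mL = 160.7717 mcg/mL
Rate = 15338.18 mcg/hr ÷ 160.7717 mcg/mL = 95.40349 mL/hr
Volume infused so far = 95.40349 mL/hr × 1.4 hr = 133.5649 mL
Volume remaining = 311 − 133.5649 = 177.4351 mL
New rate:
Dose = 7.9 mcg/kg/min × 69.09091 kg = 545.8182 mcg/min
545.8182 mcg/min × 60 min/hr = 32749.09 mcg/hr
Rate = 32749.09 mcg/hr ÷ 160.7717 mcg/mL = 203.6993 mL/hr
Time remaining = 177.4351 mL ÷ 203.6993 mL/hr = 0.8710637 hr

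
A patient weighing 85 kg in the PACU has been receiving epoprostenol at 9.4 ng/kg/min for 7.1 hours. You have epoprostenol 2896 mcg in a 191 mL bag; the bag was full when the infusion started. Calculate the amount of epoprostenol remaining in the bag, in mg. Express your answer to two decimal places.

2.56 mg

Dose = 9.4 ng/kg/min × 85 kg = 799 ng/min
799 ng/min × 60 min/hr = 47940 ng/hr
Concentration = 2896 mcg ÷ 191 mL = 15.1623 mcg/mL = 15162.3 ng/mL
Rate = 47940 ng/hr ÷ 15162.3 ng/mL = 3.161789 mL/hr
Volume infused = 3.161789 mL/hr × 7.1 hr = 22.4487 mL
Volume remaining = 191 − 22.4487 = 168.5513 mL
Drug remaining = 168.5513 mL × 15162.3 ng/mL = 2555626 ng = 2.555626 mg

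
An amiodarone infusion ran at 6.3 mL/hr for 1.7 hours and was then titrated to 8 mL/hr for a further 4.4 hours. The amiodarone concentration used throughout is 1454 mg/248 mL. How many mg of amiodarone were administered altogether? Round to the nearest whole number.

Concentration = 1454 mg ÷ 248 mL = 5.862903 mg/mL
Stage 1: 6.3 mL/hr × 1.7 hr = 10.71 mL → 10.71 mL × 5.862903 mg/mL = 62.79169 mg
Stage 2: 8 mL/hr × 4.4 hr = 35.2 mL → 35.2 mL × 5.862903 mg/mL = 206.3742 mg
Total = 62.79169 + 206.3742 = 269.1659 mg

269 mg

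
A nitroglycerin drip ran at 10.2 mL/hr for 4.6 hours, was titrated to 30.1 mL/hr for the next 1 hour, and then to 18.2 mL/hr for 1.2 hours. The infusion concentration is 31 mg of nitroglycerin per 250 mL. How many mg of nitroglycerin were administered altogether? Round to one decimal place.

Concentration = 31 mg ÷ 250 mL = 0.124 mg/mL
Stage 1: 10.2 mL/hr × 4.6 hr = 46.92 mL → 46.92 mL × 0.124 mg/mL = 5.81808 mg
Stage 2: 30.1 mL/hr × 1 hr = 30.1 mL → 30.1 mL × 0.124 mg/mL = 3.7324 mg
Stage 3: 18.2 mL/hr × 1.2 hr = 21.84 mL → 21.84 mL × 0.124 mg/mL = 2.70816 mg
Total = 5.81808 + 3.7324 + 2.70816 = 12.25864 mg

12.3 mg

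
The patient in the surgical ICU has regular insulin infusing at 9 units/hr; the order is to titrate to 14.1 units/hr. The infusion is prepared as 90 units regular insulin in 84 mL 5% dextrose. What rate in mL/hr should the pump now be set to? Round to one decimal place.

Concentration = 90 units ÷ 84 mL = 1.071429 units/mL
Rate = 14.1 units/hr ÷ 1.071429 units/mL = 13.16 mL/hr

13.2 mL/hr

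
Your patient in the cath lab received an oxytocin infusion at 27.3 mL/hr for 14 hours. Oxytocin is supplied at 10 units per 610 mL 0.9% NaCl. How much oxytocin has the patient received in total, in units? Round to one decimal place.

6.3 units

Concentration = 10 units ÷ 610 mL = 0.01639344 units/mL = 16.39344 milliunits/mL
Drug rate = 27.3 mL/hr × 16.39344 milliunits/mL = 447.541 milliunits/hr
Total = 447.541 milliunits/hr × 14 hr = 6265.574 milliunits = 6.265574 units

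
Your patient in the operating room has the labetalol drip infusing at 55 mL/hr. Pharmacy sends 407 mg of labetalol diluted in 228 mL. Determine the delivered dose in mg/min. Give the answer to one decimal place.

1.6 mg/min

Concentration = 407 mg ÷ 228 mL = 1.785088 mg/mL
Drug rate = 55 mL/hr × 1.785088 mg/mL = 98.17982 mg/hr
98.17982 mg/hr ÷ 60 min/hr = 1.63633 mg/min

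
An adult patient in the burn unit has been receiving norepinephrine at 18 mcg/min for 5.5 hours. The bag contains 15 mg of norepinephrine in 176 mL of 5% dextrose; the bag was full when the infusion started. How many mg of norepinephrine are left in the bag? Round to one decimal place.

9.1 mg

18 mcg/min × 60 min/hr = 1080 mcg/hr
Concentration = 15 mg ÷ 176 mL = 0.08522727 mg/mL = 85.22727 mcg/mL
Rate = 1080 mcg/hr ÷ 85.22727 mcg/mL = 12.672 mL/hr
Volume infused = 12.672 mL/hr × 5.5 hr = 69.696 mL
Volume remaining = 176 − 69.696 = 106.304 mL
Drug remaining = 106.304 mL × 85.22727 mcg/mL = 9060 mcg = 9.06 mg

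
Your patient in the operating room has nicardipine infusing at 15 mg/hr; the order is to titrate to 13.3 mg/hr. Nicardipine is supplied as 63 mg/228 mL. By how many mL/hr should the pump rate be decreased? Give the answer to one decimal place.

6.2 mL/hr

At the current dose:
Concentration = 63 mg ÷ 228 mL = 0.2763158 mg/mL
Rate = 15 mg/hr ÷ 0.2763158 mg/mL = 54.28571 mL/hr
At the new dose:
Rate = 13.3 mg/hr ÷ 0.2763158 mg/mL = 48.13333 mL/hr
Change = 48.13333 − 54.28571 = -6.152381 mL/hr → 6.152381 mL/hr decrease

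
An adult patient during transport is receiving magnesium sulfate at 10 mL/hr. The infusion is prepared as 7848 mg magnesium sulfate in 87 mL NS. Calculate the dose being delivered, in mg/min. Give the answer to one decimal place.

Concentration = 7848 mg ÷ 87 mL = 90.2069 mg/mL
Drug rate = 10 mL/hr × 90.2069 mg/mL = 902.069 mg/hr
902.069 mg/hr ÷ 60 min/hr = 15.03448 mg/min

15.0 mg/min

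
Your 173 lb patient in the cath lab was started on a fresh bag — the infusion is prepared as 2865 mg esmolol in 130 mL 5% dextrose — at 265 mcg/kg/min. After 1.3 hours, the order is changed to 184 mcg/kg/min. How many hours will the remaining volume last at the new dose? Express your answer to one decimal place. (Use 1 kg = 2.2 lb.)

Initial rate:
Weight = 173 lb ÷ 2.2 lb/kg = 78.63636 kg
Dose = 265 mcg/kg/min × 78.63636 kg = 20838.64 mcg/min
20838.64 mcg/min × 60 min/hr = 1250318 mcg/hr
Concentration = 2865 mg ÷ 130 mL = 22.03846 mg/mL = 22038.46 mcg/mL
Rate = 1250318 mcg/hr ÷ 22038.46 mcg/mL = 56.73346 mL/hr
Volume infused so far = 56.73346 mL/hr × 1.3 hr = 73.7535 mL
Volume remaining = 130 − 73.7535 = 56.2465 mL
New rate:
Dose = 184 mcg/kg/min × 78.63636 kg = 14469.09 mcg/min
14469.09 mcg/min × 60 min/hr = 868145.5 mcg/hr
Rate = 868145.5 mcg/hr ÷ 22038.46 mcg/mL = 39.39229 mL/hr
Time remaining = 56.2465 mL ÷ 39.39229 mL/hr = 1.427856 hr

1.4 hours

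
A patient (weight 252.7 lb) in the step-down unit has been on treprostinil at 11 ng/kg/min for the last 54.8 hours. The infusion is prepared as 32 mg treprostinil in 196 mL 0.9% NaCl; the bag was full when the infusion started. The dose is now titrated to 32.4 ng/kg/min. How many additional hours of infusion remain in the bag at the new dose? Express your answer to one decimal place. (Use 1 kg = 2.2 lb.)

124.7 hours

Initial rate:
Weight = 252.7 lb ÷ 2.2 lb/kg = 114.8636 kg
Dose = 11 ng/kg/min × 114.8636 kg = 1263.5 ng/min
1263.5 ng/min × 60 min/hr = 75810 ng/hr
Concentration = 32 mg ÷ 196 mL = 0.1632653 mg/mL = 163265.3 ng/mL
Rate = 75810 ng/hr ÷ 163265.3 ng/mL = 0.4643362 mL/hr
Volume infused so far = 0.4643362 mL/hr × 54.8 hr = 25.44563 mL
Volume remaining = 196 − 25.44563 = 170.5544 mL
New rate:
Dose = 32.4 ng/kg/min × 114.8636 kg = 3721.582 ng/min
3721.582 ng/min × 60 min/hr = 223294.9 ng/hr
Rate = 223294.9 ng/hr ÷ 163265.3 ng/mL = 1.367681 mL/hr
Time remaining = 170.5544 mL ÷ 1.367681 mL/hr = 124.7033 hr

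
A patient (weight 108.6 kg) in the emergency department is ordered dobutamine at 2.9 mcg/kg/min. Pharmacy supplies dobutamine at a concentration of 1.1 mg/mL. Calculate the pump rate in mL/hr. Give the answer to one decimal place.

Dose = 2.9 mcg/kg/min × 108.6 kg = 314.94 mcg/min
314.94 mcg/min × 60 min/hr = 18896.4 mcg/hr
Concentration = 1.1 mg/mL = 1100 mcg/mL
Rate = 18896.4 mcg/hr ÷ 1100 mcg/mL = 17.17855 mL/hr

17.2 mL/hr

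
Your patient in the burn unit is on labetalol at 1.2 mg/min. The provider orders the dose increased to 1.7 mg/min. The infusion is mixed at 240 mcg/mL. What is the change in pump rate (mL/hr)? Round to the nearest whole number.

125 mL/hr

At the current dose:
1.2 mg/min × 60 min/hr = 72 mg/hr
Concentration = 240 mcg/mL = 0.24 mg/mL
Rate = 72 mg/hr ÷ 0.24 mg/mL = 300 mL/hr
At the new dose:
1.7 mg/min × 60 min/hr = 102 mg/hr
Rate = 102 mg/hr ÷ 0.24 mg/mL = 425 mL/hr
Change = 425 − 300 = 125 mL/hr → 125 mL/hr increase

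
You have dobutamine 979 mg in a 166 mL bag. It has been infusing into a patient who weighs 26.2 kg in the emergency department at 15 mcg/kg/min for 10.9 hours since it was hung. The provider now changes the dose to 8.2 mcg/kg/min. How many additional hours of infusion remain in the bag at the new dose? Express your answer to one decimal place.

56.0 hours

Initial rate:
Dose = 15 mcg/kg/min × 26.2 kg = 393 mcg/min
393 mcg/min × 60 min/hr = 23580 mcg/hr
Concentration = 979 mg ÷ 166 mL = 5.89759 mg/mL = 5897.59 mcg/mL
Rate = 23580 mcg/hr ÷ 5897.59 mcg/mL = 3.998243 mL/hr
Volume infused so far = 3.998243 mL/hr × 10.9 hr = 43.58085 mL
Volume remaining = 166 − 43.58085 = 122.4192 mL
New rate:
Dose = 8.2 mcg/kg/min × 26.2 kg = 214.84 mcg/min
214.84 mcg/min × 60 min/hr = 12890.4 mcg/hr
Rate = 12890.4 mcg/hr ÷ 5897.59 mcg/mL = 2.185706 mL/hr
Time remaining = 122.4192 mL ÷ 2.185706 mL/hr = 56.00897 hr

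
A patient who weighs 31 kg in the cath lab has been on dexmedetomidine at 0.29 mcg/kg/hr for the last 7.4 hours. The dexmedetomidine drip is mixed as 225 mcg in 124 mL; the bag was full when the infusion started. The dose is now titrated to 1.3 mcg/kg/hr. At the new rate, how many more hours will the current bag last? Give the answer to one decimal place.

3.9 hours

Initial rate:
Dose = 0.29 mcg/kg/hr × 31 kg = 8.99 mcg/hr
Concentration = 225 mcg ÷ 124 mL = 1.814516 mcg/mL
Rate = 8.99 mcg/hr ÷ 1.814516 mcg/mL = 4.954489 mL/hr
Volume infused so far = 4.954489 mL/hr × 7.4 hr = 36.66322 mL
Volume remaining = 124 − 36.66322 = 87.33678 mL
New rate:
Dose = 1.3 mcg/kg/hr × 31 kg = 40.3 mcg/hr
Rate = 40.3 mcg/hr ÷ 1.814516 mcg/mL = 22.20978 mL/hr
Time remaining = 87.33678 mL ÷ 22.20978 mL/hr = 3.932357 hr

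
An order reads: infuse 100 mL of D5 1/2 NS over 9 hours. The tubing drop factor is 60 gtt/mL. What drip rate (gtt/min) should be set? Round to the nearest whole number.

11 gtt/min

100 mL ÷ (9 hr × 60 = 540 min) = 0.1851852 mL/min
0.1851852 mL/min × 60 gtt/mL = 11.11111 gtt/min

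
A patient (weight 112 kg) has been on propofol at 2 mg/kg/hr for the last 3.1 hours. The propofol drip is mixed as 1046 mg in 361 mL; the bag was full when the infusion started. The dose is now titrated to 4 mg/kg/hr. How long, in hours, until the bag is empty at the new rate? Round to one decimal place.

0.8 hours

Initial rate:
Dose = 2 mg/kg/hr × 112 kg = 224 mg/hr
Concentration = 1046 mg ÷ 361 mL = 2.897507 mg/mL
Rate = 224 mg/hr ÷ 2.897507 mg/mL = 77.30784 mL/hr
Volume infused so far = 77.30784 mL/hr × 3.1 hr = 239.6543 mL
Volume remaining = 361 − 239.6543 = 121.3457 mL
New rate:
Dose = 4 mg/kg/hr × 112 kg = 448 mg/hr
Rate = 448 mg/hr ÷ 2.897507 mg/mL = 154.6157 mL/hr
Time remaining = 121.3457 mL ÷ 154.6157 mL/hr = 0.7848214 hr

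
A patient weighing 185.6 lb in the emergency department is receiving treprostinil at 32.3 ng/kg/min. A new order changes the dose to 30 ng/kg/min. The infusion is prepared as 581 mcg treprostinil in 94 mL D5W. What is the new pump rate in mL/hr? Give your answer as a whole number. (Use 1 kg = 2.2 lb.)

25 mL/hr

Weight = 185.6 lb ÷ 2.2 lb/kg = 84.36364 kg
Dose = 30 ng/kg/min × 84.36364 kg = 2530.909 ng/min
2530.909 ng/min × 60 min/hr = 151854.5 ng/hr
Concentration = 581 mcg ÷ 94 mL = 6.180851 mcg/mL = 6180.851 ng/mL
Rate = 151854.5 ng/hr ÷ 6180.851 ng/mL = 24.56855 mL/hr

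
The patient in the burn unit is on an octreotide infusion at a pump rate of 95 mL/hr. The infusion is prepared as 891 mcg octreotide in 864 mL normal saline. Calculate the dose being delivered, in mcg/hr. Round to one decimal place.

Concentration = 891 mcg ÷ 864 mL = 1.03125 mcg/mL
Drug rate = 95 mL/hr × 1.03125 mcg/mL = 97.96875 mcg/hr

98.0 mcg/hr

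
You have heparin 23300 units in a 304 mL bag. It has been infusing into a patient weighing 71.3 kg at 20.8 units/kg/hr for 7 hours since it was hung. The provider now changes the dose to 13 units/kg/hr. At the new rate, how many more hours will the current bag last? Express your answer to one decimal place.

13.9 hours

Initial rate:
Dose = 20.8 units/kg/hr × 71.3 kg = 1483.04 units/hr
Concentration = 23300 units ÷ 304 mL = 76.64474 units/mL
Rate = 1483.04 units/hr ÷ 76.64474 units/mL = 19.34953 mL/hr
Volume infused so far = 19.34953 mL/hr × 7 hr = 135.4467 mL
Volume remaining = 304 − 135.4467 = 168.5533 mL
New rate:
Dose = 13 units/kg/hr × 71.3 kg = 926.9 units/hr
Rate = 926.9 units/hr ÷ 76.64474 units/mL = 12.09346 mL/hr
Time remaining = 168.5533 mL ÷ 12.09346 mL/hr = 13.93756 hr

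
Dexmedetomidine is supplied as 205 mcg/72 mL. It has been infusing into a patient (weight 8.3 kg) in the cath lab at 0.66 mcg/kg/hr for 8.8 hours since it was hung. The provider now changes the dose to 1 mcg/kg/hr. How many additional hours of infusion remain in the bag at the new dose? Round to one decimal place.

Initial rate:
Dose = 0.66 mcg/kg/hr × 8.3 kg = 5.478 mcg/hr
Concentration = 205 mcg ÷ 72 mL = 2.847222 mcg/mL
Rate = 5.478 mcg/hr ÷ 2.847222 mcg/mL = 1.92398 mL/hr
Volume infused so far = 1.92398 mL/hr × 8.8 hr = 16.93103 mL
Volume remaining = 72 − 16.93103 = 55.06897 mL
New rate:
Dose = 1 mcg/kg/hr × 8.3 kg = 8.3 mcg/hr
Rate = 8.3 mcg/hr ÷ 2.847222 mcg/mL = 2.915122 mL/hr
Time remaining = 55.06897 mL ÷ 2.915122 mL/hr = 18.8908 hr

18.9 hours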